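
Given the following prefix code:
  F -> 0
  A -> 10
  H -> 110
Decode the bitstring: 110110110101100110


Decoding step by step:
Bits 110 -> H
Bits 110 -> H
Bits 110 -> H
Bits 10 -> A
Bits 110 -> H
Bits 0 -> F
Bits 110 -> H


Decoded message: HHHAHFH


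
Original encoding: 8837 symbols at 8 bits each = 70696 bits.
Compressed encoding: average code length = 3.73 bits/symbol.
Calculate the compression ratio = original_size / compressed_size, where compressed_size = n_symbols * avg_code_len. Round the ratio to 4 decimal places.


original_size = n_symbols * orig_bits = 8837 * 8 = 70696 bits
compressed_size = n_symbols * avg_code_len = 8837 * 3.73 = 32962.01 bits
ratio = original_size / compressed_size = 70696 / 32962.01 = 2.1448

Compression ratio = 2.1448


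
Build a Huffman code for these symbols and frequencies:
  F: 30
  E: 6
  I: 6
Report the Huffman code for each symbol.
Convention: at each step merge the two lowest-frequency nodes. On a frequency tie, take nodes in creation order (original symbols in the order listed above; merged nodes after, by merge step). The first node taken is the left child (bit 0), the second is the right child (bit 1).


Huffman tree construction:
Step 1: Merge E(6) + I(6) = 12
Step 2: Merge (E+I)(12) + F(30) = 42
Read each symbol's code off the tree from the root (left child = 0, right child = 1).

Codes:
  F: 1 (length 1)
  E: 00 (length 2)
  I: 01 (length 2)
Average code length: 54/42 = 1.2857 bits/symbol


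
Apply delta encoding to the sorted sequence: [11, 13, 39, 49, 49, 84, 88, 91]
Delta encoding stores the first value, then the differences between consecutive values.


First value: 11
Deltas:
  13 - 11 = 2
  39 - 13 = 26
  49 - 39 = 10
  49 - 49 = 0
  84 - 49 = 35
  88 - 84 = 4
  91 - 88 = 3


Delta encoded: [11, 2, 26, 10, 0, 35, 4, 3]


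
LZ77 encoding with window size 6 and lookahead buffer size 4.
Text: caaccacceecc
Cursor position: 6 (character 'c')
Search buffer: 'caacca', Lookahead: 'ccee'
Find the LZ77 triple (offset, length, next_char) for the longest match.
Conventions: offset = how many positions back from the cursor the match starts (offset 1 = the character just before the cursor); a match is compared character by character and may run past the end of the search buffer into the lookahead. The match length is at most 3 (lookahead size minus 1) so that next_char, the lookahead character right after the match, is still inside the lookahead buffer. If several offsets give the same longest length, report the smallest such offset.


Try each offset into the search buffer:
  offset=1 (pos 5, char 'a'): match length 0
  offset=2 (pos 4, char 'c'): match length 1
  offset=3 (pos 3, char 'c'): match length 2
  offset=4 (pos 2, char 'a'): match length 0
  offset=5 (pos 1, char 'a'): match length 0
  offset=6 (pos 0, char 'c'): match length 1
Longest match has length 2 at offset 3.
next_char = character at position 6 + 2 = 8 -> 'e'

Best match: offset=3, length=2 (matching 'cc' starting at position 3)
LZ77 triple: (3, 2, 'e')


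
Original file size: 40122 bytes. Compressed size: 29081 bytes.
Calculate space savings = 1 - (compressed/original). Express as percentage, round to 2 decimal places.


ratio = compressed/original = 29081/40122 = 0.724814
savings = 1 - ratio = 1 - 0.724814 = 0.275186
as a percentage: 0.275186 * 100 = 27.52%

Space savings = 1 - 29081/40122 = 27.52%


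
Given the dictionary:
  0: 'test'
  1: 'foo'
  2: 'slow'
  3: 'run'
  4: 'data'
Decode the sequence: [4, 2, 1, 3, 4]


Look up each index in the dictionary:
  4 -> 'data'
  2 -> 'slow'
  1 -> 'foo'
  3 -> 'run'
  4 -> 'data'

Decoded: "data slow foo run data"


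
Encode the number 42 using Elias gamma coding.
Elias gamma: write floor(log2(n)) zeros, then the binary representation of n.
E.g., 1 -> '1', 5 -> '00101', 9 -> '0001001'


num_bits = floor(log2(42)) + 1 = 6
leading_zeros = num_bits - 1 = 5
binary(42) = 101010

Elias gamma(42) = '00000' + '101010' = 00000101010 (11 bits)


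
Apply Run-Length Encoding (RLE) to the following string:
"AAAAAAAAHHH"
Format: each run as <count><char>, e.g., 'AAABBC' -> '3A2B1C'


Scanning runs left to right:
  i=0: run of 'A' x 8 -> '8A'
  i=8: run of 'H' x 3 -> '3H'

RLE = 8A3H


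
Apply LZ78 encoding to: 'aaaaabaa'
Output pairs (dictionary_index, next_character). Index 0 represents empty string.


LZ78 encoding steps:
Dictionary: {0: ''}
Step 1: w='' (idx 0), next='a' -> output (0, 'a'), add 'a' as idx 1
Step 2: w='a' (idx 1), next='a' -> output (1, 'a'), add 'aa' as idx 2
Step 3: w='aa' (idx 2), next='b' -> output (2, 'b'), add 'aab' as idx 3
Step 4: w='aa' (idx 2), end of input -> output (2, '')


Encoded: [(0, 'a'), (1, 'a'), (2, 'b'), (2, '')]


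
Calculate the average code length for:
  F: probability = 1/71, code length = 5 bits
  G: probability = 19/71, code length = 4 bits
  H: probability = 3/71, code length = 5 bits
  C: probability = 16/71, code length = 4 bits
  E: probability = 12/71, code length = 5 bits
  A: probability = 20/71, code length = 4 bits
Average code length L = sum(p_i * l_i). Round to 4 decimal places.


Weighted contributions p_i * l_i:
  F: (1/71) * 5 = 5/71
  G: (19/71) * 4 = 76/71
  H: (3/71) * 5 = 15/71
  C: (16/71) * 4 = 64/71
  E: (12/71) * 5 = 60/71
  A: (20/71) * 4 = 80/71
Sum = (5 + 76 + 15 + 64 + 60 + 80)/71 = 300/71

L = 300/71 = 4.2254 bits/symbol


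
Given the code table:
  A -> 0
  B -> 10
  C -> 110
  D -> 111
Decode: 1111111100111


Decoding:
111 -> D
111 -> D
110 -> C
0 -> A
111 -> D


Result: DDCAD


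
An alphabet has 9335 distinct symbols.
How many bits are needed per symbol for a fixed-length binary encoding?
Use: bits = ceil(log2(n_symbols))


log2(9335) = 13.1884
Bracket: 2^13 = 8192 < 9335 <= 2^14 = 16384
So ceil(log2(9335)) = 14

bits = ceil(log2(9335)) = ceil(13.1884) = 14 bits


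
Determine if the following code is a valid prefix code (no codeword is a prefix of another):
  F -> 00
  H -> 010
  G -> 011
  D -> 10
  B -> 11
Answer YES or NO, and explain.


Checking each pair (does one codeword prefix another?):
  F='00' vs H='010': no prefix
  F='00' vs G='011': no prefix
  F='00' vs D='10': no prefix
  F='00' vs B='11': no prefix
  H='010' vs F='00': no prefix
  H='010' vs G='011': no prefix
  H='010' vs D='10': no prefix
  H='010' vs B='11': no prefix
  G='011' vs F='00': no prefix
  G='011' vs H='010': no prefix
  G='011' vs D='10': no prefix
  G='011' vs B='11': no prefix
  D='10' vs F='00': no prefix
  D='10' vs H='010': no prefix
  D='10' vs G='011': no prefix
  D='10' vs B='11': no prefix
  B='11' vs F='00': no prefix
  B='11' vs H='010': no prefix
  B='11' vs G='011': no prefix
  B='11' vs D='10': no prefix
No violation found over all pairs.

YES -- this is a valid prefix code. No codeword is a prefix of any other codeword.


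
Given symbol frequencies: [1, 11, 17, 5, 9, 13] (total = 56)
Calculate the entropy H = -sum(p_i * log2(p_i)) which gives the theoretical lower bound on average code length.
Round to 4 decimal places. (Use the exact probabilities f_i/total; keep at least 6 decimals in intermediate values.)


Per-symbol terms -p_i * log2(p_i) with p_i = f_i/56:
  p = 1/56 = 0.017857: log2(p) = -5.807355, -p*log2(p) = 0.103703
  p = 11/56 = 0.196429: log2(p) = -2.347923, -p*log2(p) = 0.461199
  p = 17/56 = 0.303571: log2(p) = -1.719892, -p*log2(p) = 0.522110
  p = 5/56 = 0.089286: log2(p) = -3.485427, -p*log2(p) = 0.311199
  p = 9/56 = 0.160714: log2(p) = -2.637430, -p*log2(p) = 0.423873
  p = 13/56 = 0.232143: log2(p) = -2.106915, -p*log2(p) = 0.489105
H = 0.103703 + 0.461199 + 0.522110 + 0.311199 + 0.423873 + 0.489105 = 2.311189

H = 2.3112 bits/symbol


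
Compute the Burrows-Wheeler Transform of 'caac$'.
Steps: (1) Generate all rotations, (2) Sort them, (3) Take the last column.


Rotations (sorted):
  0: $caac -> last char: c
  1: aac$c -> last char: c
  2: ac$ca -> last char: a
  3: c$caa -> last char: a
  4: caac$ -> last char: $


BWT = ccaa$


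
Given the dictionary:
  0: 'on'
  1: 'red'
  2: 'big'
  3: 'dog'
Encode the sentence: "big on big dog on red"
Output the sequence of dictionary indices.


Look up each word in the dictionary:
  'big' -> 2
  'on' -> 0
  'big' -> 2
  'dog' -> 3
  'on' -> 0
  'red' -> 1

Encoded: [2, 0, 2, 3, 0, 1]


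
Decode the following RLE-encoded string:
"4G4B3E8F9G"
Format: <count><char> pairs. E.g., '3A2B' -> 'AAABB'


Expanding each <count><char> pair:
  4G -> 'GGGG'
  4B -> 'BBBB'
  3E -> 'EEE'
  8F -> 'FFFFFFFF'
  9G -> 'GGGGGGGGG'

Decoded = GGGGBBBBEEEFFFFFFFFGGGGGGGGG


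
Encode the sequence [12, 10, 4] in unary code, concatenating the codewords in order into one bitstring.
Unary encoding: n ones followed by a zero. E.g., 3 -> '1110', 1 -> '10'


Encode each number as n ones followed by a terminating 0:
  12 -> 1111111111110 (13 bits)
  10 -> 11111111110 (11 bits)
  4 -> 11110 (5 bits)
Total length = 13 + 11 + 5 = 29 bits.

Unary([12, 10, 4]) = 11111111111101111111111011110 (29 bits)


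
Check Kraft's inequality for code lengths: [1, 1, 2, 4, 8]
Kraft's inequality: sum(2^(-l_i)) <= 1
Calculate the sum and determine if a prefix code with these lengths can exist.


Sum = 2^(-1) + 2^(-1) + 2^(-2) + 2^(-4) + 2^(-8)
    = 0.5 + 0.5 + 0.25 + 0.0625 + 0.00390625
    = 337/256 = 1.31640625
Since 1.31640625 > 1, Kraft's inequality is NOT satisfied.
A prefix code with these lengths CANNOT exist.

Kraft sum = 1.31640625. Not satisfied.


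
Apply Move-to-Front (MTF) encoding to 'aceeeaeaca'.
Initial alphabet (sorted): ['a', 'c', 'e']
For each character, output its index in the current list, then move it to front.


MTF encoding:
'a': index 0 in ['a', 'c', 'e'] -> ['a', 'c', 'e']
'c': index 1 in ['a', 'c', 'e'] -> ['c', 'a', 'e']
'e': index 2 in ['c', 'a', 'e'] -> ['e', 'c', 'a']
'e': index 0 in ['e', 'c', 'a'] -> ['e', 'c', 'a']
'e': index 0 in ['e', 'c', 'a'] -> ['e', 'c', 'a']
'a': index 2 in ['e', 'c', 'a'] -> ['a', 'e', 'c']
'e': index 1 in ['a', 'e', 'c'] -> ['e', 'a', 'c']
'a': index 1 in ['e', 'a', 'c'] -> ['a', 'e', 'c']
'c': index 2 in ['a', 'e', 'c'] -> ['c', 'a', 'e']
'a': index 1 in ['c', 'a', 'e'] -> ['a', 'c', 'e']


Output: [0, 1, 2, 0, 0, 2, 1, 1, 2, 1]


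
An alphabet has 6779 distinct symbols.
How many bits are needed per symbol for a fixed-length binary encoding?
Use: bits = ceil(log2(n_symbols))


log2(6779) = 12.7269
Bracket: 2^12 = 4096 < 6779 <= 2^13 = 8192
So ceil(log2(6779)) = 13

bits = ceil(log2(6779)) = ceil(12.7269) = 13 bits


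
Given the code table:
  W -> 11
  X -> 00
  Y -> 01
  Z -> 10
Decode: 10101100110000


Decoding:
10 -> Z
10 -> Z
11 -> W
00 -> X
11 -> W
00 -> X
00 -> X


Result: ZZWXWXX


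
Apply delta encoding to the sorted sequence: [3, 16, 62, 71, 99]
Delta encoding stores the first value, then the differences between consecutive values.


First value: 3
Deltas:
  16 - 3 = 13
  62 - 16 = 46
  71 - 62 = 9
  99 - 71 = 28


Delta encoded: [3, 13, 46, 9, 28]


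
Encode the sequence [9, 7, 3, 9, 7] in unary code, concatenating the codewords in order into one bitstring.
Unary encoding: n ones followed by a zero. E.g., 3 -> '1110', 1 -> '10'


Encode each number as n ones followed by a terminating 0:
  9 -> 1111111110 (10 bits)
  7 -> 11111110 (8 bits)
  3 -> 1110 (4 bits)
  9 -> 1111111110 (10 bits)
  7 -> 11111110 (8 bits)
Total length = 10 + 8 + 4 + 10 + 8 = 40 bits.

Unary([9, 7, 3, 9, 7]) = 1111111110111111101110111111111011111110 (40 bits)


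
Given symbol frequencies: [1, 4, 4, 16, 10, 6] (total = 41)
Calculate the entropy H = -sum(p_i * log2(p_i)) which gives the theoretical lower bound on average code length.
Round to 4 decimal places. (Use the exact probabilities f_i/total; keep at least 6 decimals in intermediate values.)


Per-symbol terms -p_i * log2(p_i) with p_i = f_i/41:
  p = 1/41 = 0.024390: log2(p) = -5.357552, -p*log2(p) = 0.130672
  p = 4/41 = 0.097561: log2(p) = -3.357552, -p*log2(p) = 0.327566
  p = 4/41 = 0.097561: log2(p) = -3.357552, -p*log2(p) = 0.327566
  p = 16/41 = 0.390244: log2(p) = -1.357552, -p*log2(p) = 0.529776
  p = 10/41 = 0.243902: log2(p) = -2.035624, -p*log2(p) = 0.496494
  p = 6/41 = 0.146341: log2(p) = -2.772590, -p*log2(p) = 0.405745
H = 0.130672 + 0.327566 + 0.327566 + 0.529776 + 0.496494 + 0.405745 = 2.217819

H = 2.2178 bits/symbol


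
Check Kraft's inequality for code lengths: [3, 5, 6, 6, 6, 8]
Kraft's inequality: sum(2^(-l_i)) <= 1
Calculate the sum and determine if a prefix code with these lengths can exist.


Sum = 2^(-3) + 2^(-5) + 2^(-6) + 2^(-6) + 2^(-6) + 2^(-8)
    = 0.125 + 0.03125 + 0.015625 + 0.015625 + 0.015625 + 0.00390625
    = 53/256 = 0.20703125
Since 0.20703125 <= 1, Kraft's inequality IS satisfied.
A prefix code with these lengths CAN exist.

Kraft sum = 0.20703125. Satisfied.


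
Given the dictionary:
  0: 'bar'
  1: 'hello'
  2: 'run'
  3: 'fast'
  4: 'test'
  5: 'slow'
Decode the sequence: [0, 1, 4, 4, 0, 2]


Look up each index in the dictionary:
  0 -> 'bar'
  1 -> 'hello'
  4 -> 'test'
  4 -> 'test'
  0 -> 'bar'
  2 -> 'run'

Decoded: "bar hello test test bar run"


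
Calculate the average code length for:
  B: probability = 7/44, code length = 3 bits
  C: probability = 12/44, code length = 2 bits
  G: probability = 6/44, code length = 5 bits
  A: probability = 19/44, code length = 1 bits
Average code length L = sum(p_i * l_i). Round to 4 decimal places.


Weighted contributions p_i * l_i:
  B: (7/44) * 3 = 21/44
  C: (12/44) * 2 = 24/44
  G: (6/44) * 5 = 30/44
  A: (19/44) * 1 = 19/44
Sum = (21 + 24 + 30 + 19)/44 = 94/44

L = 94/44 = 2.1364 bits/symbol


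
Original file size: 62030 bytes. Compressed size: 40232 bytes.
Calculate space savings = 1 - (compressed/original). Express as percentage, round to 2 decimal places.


ratio = compressed/original = 40232/62030 = 0.648589
savings = 1 - ratio = 1 - 0.648589 = 0.351411
as a percentage: 0.351411 * 100 = 35.14%

Space savings = 1 - 40232/62030 = 35.14%


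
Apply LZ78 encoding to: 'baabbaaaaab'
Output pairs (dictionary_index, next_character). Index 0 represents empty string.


LZ78 encoding steps:
Dictionary: {0: ''}
Step 1: w='' (idx 0), next='b' -> output (0, 'b'), add 'b' as idx 1
Step 2: w='' (idx 0), next='a' -> output (0, 'a'), add 'a' as idx 2
Step 3: w='a' (idx 2), next='b' -> output (2, 'b'), add 'ab' as idx 3
Step 4: w='b' (idx 1), next='a' -> output (1, 'a'), add 'ba' as idx 4
Step 5: w='a' (idx 2), next='a' -> output (2, 'a'), add 'aa' as idx 5
Step 6: w='aa' (idx 5), next='b' -> output (5, 'b'), add 'aab' as idx 6


Encoded: [(0, 'b'), (0, 'a'), (2, 'b'), (1, 'a'), (2, 'a'), (5, 'b')]


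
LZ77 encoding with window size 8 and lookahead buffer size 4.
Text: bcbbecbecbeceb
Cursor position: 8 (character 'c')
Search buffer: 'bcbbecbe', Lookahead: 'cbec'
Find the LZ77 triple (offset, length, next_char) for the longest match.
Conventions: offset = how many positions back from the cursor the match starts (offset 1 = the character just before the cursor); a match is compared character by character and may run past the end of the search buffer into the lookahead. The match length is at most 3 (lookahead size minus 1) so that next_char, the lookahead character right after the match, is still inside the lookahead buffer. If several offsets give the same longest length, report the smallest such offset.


Try each offset into the search buffer:
  offset=1 (pos 7, char 'e'): match length 0
  offset=2 (pos 6, char 'b'): match length 0
  offset=3 (pos 5, char 'c'): match length 3
  offset=4 (pos 4, char 'e'): match length 0
  offset=5 (pos 3, char 'b'): match length 0
  offset=6 (pos 2, char 'b'): match length 0
  offset=7 (pos 1, char 'c'): match length 2
  offset=8 (pos 0, char 'b'): match length 0
Longest match has length 3 at offset 3.
next_char = character at position 8 + 3 = 11 -> 'c'

Best match: offset=3, length=3 (matching 'cbe' starting at position 5)
LZ77 triple: (3, 3, 'c')


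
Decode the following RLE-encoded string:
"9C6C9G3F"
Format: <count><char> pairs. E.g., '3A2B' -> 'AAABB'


Expanding each <count><char> pair:
  9C -> 'CCCCCCCCC'
  6C -> 'CCCCCC'
  9G -> 'GGGGGGGGG'
  3F -> 'FFF'

Decoded = CCCCCCCCCCCCCCCGGGGGGGGGFFF


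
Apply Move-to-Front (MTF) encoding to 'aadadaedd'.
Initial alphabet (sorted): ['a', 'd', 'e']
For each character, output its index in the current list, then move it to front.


MTF encoding:
'a': index 0 in ['a', 'd', 'e'] -> ['a', 'd', 'e']
'a': index 0 in ['a', 'd', 'e'] -> ['a', 'd', 'e']
'd': index 1 in ['a', 'd', 'e'] -> ['d', 'a', 'e']
'a': index 1 in ['d', 'a', 'e'] -> ['a', 'd', 'e']
'd': index 1 in ['a', 'd', 'e'] -> ['d', 'a', 'e']
'a': index 1 in ['d', 'a', 'e'] -> ['a', 'd', 'e']
'e': index 2 in ['a', 'd', 'e'] -> ['e', 'a', 'd']
'd': index 2 in ['e', 'a', 'd'] -> ['d', 'e', 'a']
'd': index 0 in ['d', 'e', 'a'] -> ['d', 'e', 'a']


Output: [0, 0, 1, 1, 1, 1, 2, 2, 0]


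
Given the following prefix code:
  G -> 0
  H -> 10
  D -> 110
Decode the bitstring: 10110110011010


Decoding step by step:
Bits 10 -> H
Bits 110 -> D
Bits 110 -> D
Bits 0 -> G
Bits 110 -> D
Bits 10 -> H


Decoded message: HDDGDH


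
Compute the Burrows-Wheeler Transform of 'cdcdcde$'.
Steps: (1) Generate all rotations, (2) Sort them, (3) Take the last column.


Rotations (sorted):
  0: $cdcdcde -> last char: e
  1: cdcdcde$ -> last char: $
  2: cdcde$cd -> last char: d
  3: cde$cdcd -> last char: d
  4: dcdcde$c -> last char: c
  5: dcde$cdc -> last char: c
  6: de$cdcdc -> last char: c
  7: e$cdcdcd -> last char: d


BWT = e$ddcccd


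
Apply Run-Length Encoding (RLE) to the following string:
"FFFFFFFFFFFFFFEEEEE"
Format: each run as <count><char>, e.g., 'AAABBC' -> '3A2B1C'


Scanning runs left to right:
  i=0: run of 'F' x 14 -> '14F'
  i=14: run of 'E' x 5 -> '5E'

RLE = 14F5E


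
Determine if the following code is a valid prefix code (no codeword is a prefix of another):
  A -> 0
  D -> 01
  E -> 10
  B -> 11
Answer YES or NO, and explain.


Checking each pair (does one codeword prefix another?):
  A='0' vs D='01': prefix -- VIOLATION

NO -- this is NOT a valid prefix code. A (0) is a prefix of D (01).


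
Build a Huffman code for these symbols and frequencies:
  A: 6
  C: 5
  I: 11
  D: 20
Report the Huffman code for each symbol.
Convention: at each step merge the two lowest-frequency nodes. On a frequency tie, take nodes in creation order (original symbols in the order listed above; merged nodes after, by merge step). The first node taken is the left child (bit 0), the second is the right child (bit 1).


Huffman tree construction:
Step 1: Merge C(5) + A(6) = 11
Step 2: Merge I(11) + (C+A)(11) = 22
Step 3: Merge D(20) + (I+(C+A))(22) = 42
Read each symbol's code off the tree from the root (left child = 0, right child = 1).

Codes:
  A: 111 (length 3)
  C: 110 (length 3)
  I: 10 (length 2)
  D: 0 (length 1)
Average code length: 75/42 = 1.7857 bits/symbol


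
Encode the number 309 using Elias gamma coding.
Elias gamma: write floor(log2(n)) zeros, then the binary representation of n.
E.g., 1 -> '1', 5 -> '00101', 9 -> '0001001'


num_bits = floor(log2(309)) + 1 = 9
leading_zeros = num_bits - 1 = 8
binary(309) = 100110101

Elias gamma(309) = '00000000' + '100110101' = 00000000100110101 (17 bits)


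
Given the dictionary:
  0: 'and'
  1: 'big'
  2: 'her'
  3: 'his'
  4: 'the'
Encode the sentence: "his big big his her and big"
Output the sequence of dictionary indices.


Look up each word in the dictionary:
  'his' -> 3
  'big' -> 1
  'big' -> 1
  'his' -> 3
  'her' -> 2
  'and' -> 0
  'big' -> 1

Encoded: [3, 1, 1, 3, 2, 0, 1]


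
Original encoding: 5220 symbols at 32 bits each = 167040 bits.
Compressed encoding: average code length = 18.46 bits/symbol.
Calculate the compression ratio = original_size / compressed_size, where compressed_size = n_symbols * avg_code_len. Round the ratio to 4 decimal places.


original_size = n_symbols * orig_bits = 5220 * 32 = 167040 bits
compressed_size = n_symbols * avg_code_len = 5220 * 18.46 = 96361.2 bits
ratio = original_size / compressed_size = 167040 / 96361.2 = 1.7335

Compression ratio = 1.7335


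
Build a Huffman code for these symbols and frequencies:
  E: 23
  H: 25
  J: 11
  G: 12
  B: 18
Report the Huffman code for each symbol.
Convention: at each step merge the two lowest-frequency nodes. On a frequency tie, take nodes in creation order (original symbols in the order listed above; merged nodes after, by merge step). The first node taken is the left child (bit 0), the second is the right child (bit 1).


Huffman tree construction:
Step 1: Merge J(11) + G(12) = 23
Step 2: Merge B(18) + E(23) = 41
Step 3: Merge (J+G)(23) + H(25) = 48
Step 4: Merge (B+E)(41) + ((J+G)+H)(48) = 89
Read each symbol's code off the tree from the root (left child = 0, right child = 1).

Codes:
  E: 01 (length 2)
  H: 11 (length 2)
  J: 100 (length 3)
  G: 101 (length 3)
  B: 00 (length 2)
Average code length: 201/89 = 2.2584 bits/symbol


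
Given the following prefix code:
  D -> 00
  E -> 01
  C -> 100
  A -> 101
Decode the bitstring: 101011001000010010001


Decoding step by step:
Bits 101 -> A
Bits 01 -> E
Bits 100 -> C
Bits 100 -> C
Bits 00 -> D
Bits 100 -> C
Bits 100 -> C
Bits 01 -> E


Decoded message: AECCDCCE


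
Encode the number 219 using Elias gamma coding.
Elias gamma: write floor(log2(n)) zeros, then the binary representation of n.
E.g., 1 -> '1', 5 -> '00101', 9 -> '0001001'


num_bits = floor(log2(219)) + 1 = 8
leading_zeros = num_bits - 1 = 7
binary(219) = 11011011

Elias gamma(219) = '0000000' + '11011011' = 000000011011011 (15 bits)


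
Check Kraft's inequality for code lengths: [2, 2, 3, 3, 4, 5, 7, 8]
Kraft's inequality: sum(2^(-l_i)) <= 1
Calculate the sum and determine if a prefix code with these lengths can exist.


Sum = 2^(-2) + 2^(-2) + 2^(-3) + 2^(-3) + 2^(-4) + 2^(-5) + 2^(-7) + 2^(-8)
    = 0.25 + 0.25 + 0.125 + 0.125 + 0.0625 + 0.03125 + 0.0078125 + 0.00390625
    = 219/256 = 0.85546875
Since 0.85546875 <= 1, Kraft's inequality IS satisfied.
A prefix code with these lengths CAN exist.

Kraft sum = 0.85546875. Satisfied.


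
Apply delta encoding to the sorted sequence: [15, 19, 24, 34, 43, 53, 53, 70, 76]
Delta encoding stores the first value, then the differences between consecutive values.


First value: 15
Deltas:
  19 - 15 = 4
  24 - 19 = 5
  34 - 24 = 10
  43 - 34 = 9
  53 - 43 = 10
  53 - 53 = 0
  70 - 53 = 17
  76 - 70 = 6


Delta encoded: [15, 4, 5, 10, 9, 10, 0, 17, 6]


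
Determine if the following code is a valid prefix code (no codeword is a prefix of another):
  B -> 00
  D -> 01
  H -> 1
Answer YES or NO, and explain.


Checking each pair (does one codeword prefix another?):
  B='00' vs D='01': no prefix
  B='00' vs H='1': no prefix
  D='01' vs B='00': no prefix
  D='01' vs H='1': no prefix
  H='1' vs B='00': no prefix
  H='1' vs D='01': no prefix
No violation found over all pairs.

YES -- this is a valid prefix code. No codeword is a prefix of any other codeword.


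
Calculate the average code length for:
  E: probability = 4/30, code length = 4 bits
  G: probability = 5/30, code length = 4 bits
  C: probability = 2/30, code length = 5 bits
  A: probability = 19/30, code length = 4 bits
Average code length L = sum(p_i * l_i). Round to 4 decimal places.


Weighted contributions p_i * l_i:
  E: (4/30) * 4 = 16/30
  G: (5/30) * 4 = 20/30
  C: (2/30) * 5 = 10/30
  A: (19/30) * 4 = 76/30
Sum = (16 + 20 + 10 + 76)/30 = 122/30

L = 122/30 = 4.0667 bits/symbol


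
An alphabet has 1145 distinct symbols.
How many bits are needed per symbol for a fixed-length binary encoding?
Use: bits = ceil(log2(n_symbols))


log2(1145) = 10.1611
Bracket: 2^10 = 1024 < 1145 <= 2^11 = 2048
So ceil(log2(1145)) = 11

bits = ceil(log2(1145)) = ceil(10.1611) = 11 bits


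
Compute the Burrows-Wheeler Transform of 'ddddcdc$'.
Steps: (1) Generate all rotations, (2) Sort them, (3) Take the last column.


Rotations (sorted):
  0: $ddddcdc -> last char: c
  1: c$ddddcd -> last char: d
  2: cdc$dddd -> last char: d
  3: dc$ddddc -> last char: c
  4: dcdc$ddd -> last char: d
  5: ddcdc$dd -> last char: d
  6: dddcdc$d -> last char: d
  7: ddddcdc$ -> last char: $


BWT = cddcddd$


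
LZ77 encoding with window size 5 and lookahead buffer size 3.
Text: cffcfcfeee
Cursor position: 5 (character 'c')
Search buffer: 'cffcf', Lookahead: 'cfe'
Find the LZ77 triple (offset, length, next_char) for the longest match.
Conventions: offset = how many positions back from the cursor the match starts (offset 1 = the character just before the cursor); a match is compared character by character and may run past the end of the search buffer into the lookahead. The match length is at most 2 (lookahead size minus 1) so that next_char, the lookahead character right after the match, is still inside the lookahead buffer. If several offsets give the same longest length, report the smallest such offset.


Try each offset into the search buffer:
  offset=1 (pos 4, char 'f'): match length 0
  offset=2 (pos 3, char 'c'): match length 2
  offset=3 (pos 2, char 'f'): match length 0
  offset=4 (pos 1, char 'f'): match length 0
  offset=5 (pos 0, char 'c'): match length 2
Longest match has length 2, found at offsets 2, 5; take the smallest, offset 2.
next_char = character at position 5 + 2 = 7 -> 'e'

Best match: offset=2, length=2 (matching 'cf' starting at position 3)
LZ77 triple: (2, 2, 'e')


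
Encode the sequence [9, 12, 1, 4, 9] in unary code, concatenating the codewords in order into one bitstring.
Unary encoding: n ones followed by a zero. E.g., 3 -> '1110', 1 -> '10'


Encode each number as n ones followed by a terminating 0:
  9 -> 1111111110 (10 bits)
  12 -> 1111111111110 (13 bits)
  1 -> 10 (2 bits)
  4 -> 11110 (5 bits)
  9 -> 1111111110 (10 bits)
Total length = 10 + 13 + 2 + 5 + 10 = 40 bits.

Unary([9, 12, 1, 4, 9]) = 1111111110111111111111010111101111111110 (40 bits)


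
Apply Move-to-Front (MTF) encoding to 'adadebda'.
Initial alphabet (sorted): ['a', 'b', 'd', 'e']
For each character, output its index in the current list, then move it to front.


MTF encoding:
'a': index 0 in ['a', 'b', 'd', 'e'] -> ['a', 'b', 'd', 'e']
'd': index 2 in ['a', 'b', 'd', 'e'] -> ['d', 'a', 'b', 'e']
'a': index 1 in ['d', 'a', 'b', 'e'] -> ['a', 'd', 'b', 'e']
'd': index 1 in ['a', 'd', 'b', 'e'] -> ['d', 'a', 'b', 'e']
'e': index 3 in ['d', 'a', 'b', 'e'] -> ['e', 'd', 'a', 'b']
'b': index 3 in ['e', 'd', 'a', 'b'] -> ['b', 'e', 'd', 'a']
'd': index 2 in ['b', 'e', 'd', 'a'] -> ['d', 'b', 'e', 'a']
'a': index 3 in ['d', 'b', 'e', 'a'] -> ['a', 'd', 'b', 'e']


Output: [0, 2, 1, 1, 3, 3, 2, 3]


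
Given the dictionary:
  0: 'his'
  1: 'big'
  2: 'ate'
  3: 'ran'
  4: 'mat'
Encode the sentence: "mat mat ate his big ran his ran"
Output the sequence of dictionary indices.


Look up each word in the dictionary:
  'mat' -> 4
  'mat' -> 4
  'ate' -> 2
  'his' -> 0
  'big' -> 1
  'ran' -> 3
  'his' -> 0
  'ran' -> 3

Encoded: [4, 4, 2, 0, 1, 3, 0, 3]


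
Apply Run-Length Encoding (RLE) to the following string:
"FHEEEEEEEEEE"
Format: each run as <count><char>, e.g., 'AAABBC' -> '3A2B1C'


Scanning runs left to right:
  i=0: run of 'F' x 1 -> '1F'
  i=1: run of 'H' x 1 -> '1H'
  i=2: run of 'E' x 10 -> '10E'

RLE = 1F1H10E


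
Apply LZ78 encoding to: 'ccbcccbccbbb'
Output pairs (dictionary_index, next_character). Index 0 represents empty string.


LZ78 encoding steps:
Dictionary: {0: ''}
Step 1: w='' (idx 0), next='c' -> output (0, 'c'), add 'c' as idx 1
Step 2: w='c' (idx 1), next='b' -> output (1, 'b'), add 'cb' as idx 2
Step 3: w='c' (idx 1), next='c' -> output (1, 'c'), add 'cc' as idx 3
Step 4: w='cb' (idx 2), next='c' -> output (2, 'c'), add 'cbc' as idx 4
Step 5: w='cb' (idx 2), next='b' -> output (2, 'b'), add 'cbb' as idx 5
Step 6: w='' (idx 0), next='b' -> output (0, 'b'), add 'b' as idx 6


Encoded: [(0, 'c'), (1, 'b'), (1, 'c'), (2, 'c'), (2, 'b'), (0, 'b')]


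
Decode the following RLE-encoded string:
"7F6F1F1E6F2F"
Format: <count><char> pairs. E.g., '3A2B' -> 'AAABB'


Expanding each <count><char> pair:
  7F -> 'FFFFFFF'
  6F -> 'FFFFFF'
  1F -> 'F'
  1E -> 'E'
  6F -> 'FFFFFF'
  2F -> 'FF'

Decoded = FFFFFFFFFFFFFFEFFFFFFFF


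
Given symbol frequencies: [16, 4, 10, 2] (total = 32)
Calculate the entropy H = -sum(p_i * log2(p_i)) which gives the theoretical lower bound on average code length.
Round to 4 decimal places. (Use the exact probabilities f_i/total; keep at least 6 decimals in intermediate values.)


Per-symbol terms -p_i * log2(p_i) with p_i = f_i/32:
  p = 16/32 = 0.500000: log2(p) = -1.000000, -p*log2(p) = 0.500000
  p = 4/32 = 0.125000: log2(p) = -3.000000, -p*log2(p) = 0.375000
  p = 10/32 = 0.312500: log2(p) = -1.678072, -p*log2(p) = 0.524397
  p = 2/32 = 0.062500: log2(p) = -4.000000, -p*log2(p) = 0.250000
H = 0.500000 + 0.375000 + 0.524397 + 0.250000 = 1.649397

H = 1.6494 bits/symbol


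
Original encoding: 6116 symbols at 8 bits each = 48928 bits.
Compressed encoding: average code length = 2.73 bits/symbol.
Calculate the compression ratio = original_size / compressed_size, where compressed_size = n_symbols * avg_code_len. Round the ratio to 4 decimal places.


original_size = n_symbols * orig_bits = 6116 * 8 = 48928 bits
compressed_size = n_symbols * avg_code_len = 6116 * 2.73 = 16696.68 bits
ratio = original_size / compressed_size = 48928 / 16696.68 = 2.9304

Compression ratio = 2.9304


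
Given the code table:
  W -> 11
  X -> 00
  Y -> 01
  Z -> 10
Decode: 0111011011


Decoding:
01 -> Y
11 -> W
01 -> Y
10 -> Z
11 -> W


Result: YWYZW


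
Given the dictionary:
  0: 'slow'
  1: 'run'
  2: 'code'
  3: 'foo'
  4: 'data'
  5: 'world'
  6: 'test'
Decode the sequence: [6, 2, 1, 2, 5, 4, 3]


Look up each index in the dictionary:
  6 -> 'test'
  2 -> 'code'
  1 -> 'run'
  2 -> 'code'
  5 -> 'world'
  4 -> 'data'
  3 -> 'foo'

Decoded: "test code run code world data foo"


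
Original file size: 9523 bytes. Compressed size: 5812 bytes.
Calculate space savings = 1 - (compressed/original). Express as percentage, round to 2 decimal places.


ratio = compressed/original = 5812/9523 = 0.610312
savings = 1 - ratio = 1 - 0.610312 = 0.389688
as a percentage: 0.389688 * 100 = 38.97%

Space savings = 1 - 5812/9523 = 38.97%


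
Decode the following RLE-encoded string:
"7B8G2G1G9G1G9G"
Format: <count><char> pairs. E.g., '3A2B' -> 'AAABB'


Expanding each <count><char> pair:
  7B -> 'BBBBBBB'
  8G -> 'GGGGGGGG'
  2G -> 'GG'
  1G -> 'G'
  9G -> 'GGGGGGGGG'
  1G -> 'G'
  9G -> 'GGGGGGGGG'

Decoded = BBBBBBBGGGGGGGGGGGGGGGGGGGGGGGGGGGGGG


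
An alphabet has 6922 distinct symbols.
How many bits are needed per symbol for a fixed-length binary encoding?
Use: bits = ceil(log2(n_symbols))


log2(6922) = 12.757
Bracket: 2^12 = 4096 < 6922 <= 2^13 = 8192
So ceil(log2(6922)) = 13

bits = ceil(log2(6922)) = ceil(12.757) = 13 bits


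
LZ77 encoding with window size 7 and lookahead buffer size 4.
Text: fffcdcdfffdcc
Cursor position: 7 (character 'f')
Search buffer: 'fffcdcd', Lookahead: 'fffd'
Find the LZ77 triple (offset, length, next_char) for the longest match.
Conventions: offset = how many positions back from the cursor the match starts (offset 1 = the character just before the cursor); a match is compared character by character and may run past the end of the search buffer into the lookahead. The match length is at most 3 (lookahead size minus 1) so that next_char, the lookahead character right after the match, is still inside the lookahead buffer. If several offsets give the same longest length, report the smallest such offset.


Try each offset into the search buffer:
  offset=1 (pos 6, char 'd'): match length 0
  offset=2 (pos 5, char 'c'): match length 0
  offset=3 (pos 4, char 'd'): match length 0
  offset=4 (pos 3, char 'c'): match length 0
  offset=5 (pos 2, char 'f'): match length 1
  offset=6 (pos 1, char 'f'): match length 2
  offset=7 (pos 0, char 'f'): match length 3
Longest match has length 3 at offset 7.
next_char = character at position 7 + 3 = 10 -> 'd'

Best match: offset=7, length=3 (matching 'fff' starting at position 0)
LZ77 triple: (7, 3, 'd')


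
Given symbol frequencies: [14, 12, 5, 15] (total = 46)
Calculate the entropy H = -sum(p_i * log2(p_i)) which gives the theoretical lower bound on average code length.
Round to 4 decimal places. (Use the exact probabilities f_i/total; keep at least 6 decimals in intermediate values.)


Per-symbol terms -p_i * log2(p_i) with p_i = f_i/46:
  p = 14/46 = 0.304348: log2(p) = -1.716207, -p*log2(p) = 0.522324
  p = 12/46 = 0.260870: log2(p) = -1.938599, -p*log2(p) = 0.505722
  p = 5/46 = 0.108696: log2(p) = -3.201634, -p*log2(p) = 0.348004
  p = 15/46 = 0.326087: log2(p) = -1.616671, -p*log2(p) = 0.527175
H = 0.522324 + 0.505722 + 0.348004 + 0.527175 = 1.903225

H = 1.9032 bits/symbol


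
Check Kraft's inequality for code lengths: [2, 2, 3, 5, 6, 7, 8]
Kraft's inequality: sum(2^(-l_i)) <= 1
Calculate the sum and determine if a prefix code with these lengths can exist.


Sum = 2^(-2) + 2^(-2) + 2^(-3) + 2^(-5) + 2^(-6) + 2^(-7) + 2^(-8)
    = 0.25 + 0.25 + 0.125 + 0.03125 + 0.015625 + 0.0078125 + 0.00390625
    = 175/256 = 0.68359375
Since 0.68359375 <= 1, Kraft's inequality IS satisfied.
A prefix code with these lengths CAN exist.

Kraft sum = 0.68359375. Satisfied.


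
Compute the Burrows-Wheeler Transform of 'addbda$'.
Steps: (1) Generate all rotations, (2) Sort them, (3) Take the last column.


Rotations (sorted):
  0: $addbda -> last char: a
  1: a$addbd -> last char: d
  2: addbda$ -> last char: $
  3: bda$add -> last char: d
  4: da$addb -> last char: b
  5: dbda$ad -> last char: d
  6: ddbda$a -> last char: a


BWT = ad$dbda


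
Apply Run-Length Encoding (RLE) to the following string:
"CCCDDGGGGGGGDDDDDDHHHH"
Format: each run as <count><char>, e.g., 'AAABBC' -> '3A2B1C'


Scanning runs left to right:
  i=0: run of 'C' x 3 -> '3C'
  i=3: run of 'D' x 2 -> '2D'
  i=5: run of 'G' x 7 -> '7G'
  i=12: run of 'D' x 6 -> '6D'
  i=18: run of 'H' x 4 -> '4H'

RLE = 3C2D7G6D4H


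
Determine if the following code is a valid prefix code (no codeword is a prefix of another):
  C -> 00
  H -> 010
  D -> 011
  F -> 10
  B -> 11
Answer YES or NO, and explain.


Checking each pair (does one codeword prefix another?):
  C='00' vs H='010': no prefix
  C='00' vs D='011': no prefix
  C='00' vs F='10': no prefix
  C='00' vs B='11': no prefix
  H='010' vs C='00': no prefix
  H='010' vs D='011': no prefix
  H='010' vs F='10': no prefix
  H='010' vs B='11': no prefix
  D='011' vs C='00': no prefix
  D='011' vs H='010': no prefix
  D='011' vs F='10': no prefix
  D='011' vs B='11': no prefix
  F='10' vs C='00': no prefix
  F='10' vs H='010': no prefix
  F='10' vs D='011': no prefix
  F='10' vs B='11': no prefix
  B='11' vs C='00': no prefix
  B='11' vs H='010': no prefix
  B='11' vs D='011': no prefix
  B='11' vs F='10': no prefix
No violation found over all pairs.

YES -- this is a valid prefix code. No codeword is a prefix of any other codeword.


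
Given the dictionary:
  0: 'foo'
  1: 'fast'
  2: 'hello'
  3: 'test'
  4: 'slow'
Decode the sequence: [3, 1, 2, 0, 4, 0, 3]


Look up each index in the dictionary:
  3 -> 'test'
  1 -> 'fast'
  2 -> 'hello'
  0 -> 'foo'
  4 -> 'slow'
  0 -> 'foo'
  3 -> 'test'

Decoded: "test fast hello foo slow foo test"


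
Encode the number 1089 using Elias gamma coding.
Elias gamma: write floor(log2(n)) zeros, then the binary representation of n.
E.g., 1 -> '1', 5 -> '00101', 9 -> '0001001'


num_bits = floor(log2(1089)) + 1 = 11
leading_zeros = num_bits - 1 = 10
binary(1089) = 10001000001

Elias gamma(1089) = '0000000000' + '10001000001' = 000000000010001000001 (21 bits)


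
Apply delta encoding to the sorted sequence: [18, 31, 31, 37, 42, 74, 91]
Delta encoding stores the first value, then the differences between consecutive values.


First value: 18
Deltas:
  31 - 18 = 13
  31 - 31 = 0
  37 - 31 = 6
  42 - 37 = 5
  74 - 42 = 32
  91 - 74 = 17


Delta encoded: [18, 13, 0, 6, 5, 32, 17]


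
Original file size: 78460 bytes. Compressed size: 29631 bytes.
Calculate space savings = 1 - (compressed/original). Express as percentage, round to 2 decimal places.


ratio = compressed/original = 29631/78460 = 0.377657
savings = 1 - ratio = 1 - 0.377657 = 0.622343
as a percentage: 0.622343 * 100 = 62.23%

Space savings = 1 - 29631/78460 = 62.23%


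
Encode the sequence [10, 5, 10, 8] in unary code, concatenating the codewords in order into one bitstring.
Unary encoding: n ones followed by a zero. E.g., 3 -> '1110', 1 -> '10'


Encode each number as n ones followed by a terminating 0:
  10 -> 11111111110 (11 bits)
  5 -> 111110 (6 bits)
  10 -> 11111111110 (11 bits)
  8 -> 111111110 (9 bits)
Total length = 11 + 6 + 11 + 9 = 37 bits.

Unary([10, 5, 10, 8]) = 1111111111011111011111111110111111110 (37 bits)


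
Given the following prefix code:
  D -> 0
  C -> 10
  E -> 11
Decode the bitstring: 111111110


Decoding step by step:
Bits 11 -> E
Bits 11 -> E
Bits 11 -> E
Bits 11 -> E
Bits 0 -> D


Decoded message: EEEED


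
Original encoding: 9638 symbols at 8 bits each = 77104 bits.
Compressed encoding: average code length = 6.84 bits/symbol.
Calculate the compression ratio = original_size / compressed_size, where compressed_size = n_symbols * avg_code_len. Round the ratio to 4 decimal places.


original_size = n_symbols * orig_bits = 9638 * 8 = 77104 bits
compressed_size = n_symbols * avg_code_len = 9638 * 6.84 = 65923.92 bits
ratio = original_size / compressed_size = 77104 / 65923.92 = 1.1696

Compression ratio = 1.1696


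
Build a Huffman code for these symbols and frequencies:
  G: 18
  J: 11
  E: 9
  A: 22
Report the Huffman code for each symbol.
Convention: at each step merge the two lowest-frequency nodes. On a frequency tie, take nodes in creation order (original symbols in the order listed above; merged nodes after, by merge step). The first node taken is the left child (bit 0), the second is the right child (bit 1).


Huffman tree construction:
Step 1: Merge E(9) + J(11) = 20
Step 2: Merge G(18) + (E+J)(20) = 38
Step 3: Merge A(22) + (G+(E+J))(38) = 60
Read each symbol's code off the tree from the root (left child = 0, right child = 1).

Codes:
  G: 10 (length 2)
  J: 111 (length 3)
  E: 110 (length 3)
  A: 0 (length 1)
Average code length: 118/60 = 1.9667 bits/symbol


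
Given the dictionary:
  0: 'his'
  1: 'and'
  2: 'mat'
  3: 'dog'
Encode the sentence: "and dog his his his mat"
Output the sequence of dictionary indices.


Look up each word in the dictionary:
  'and' -> 1
  'dog' -> 3
  'his' -> 0
  'his' -> 0
  'his' -> 0
  'mat' -> 2

Encoded: [1, 3, 0, 0, 0, 2]


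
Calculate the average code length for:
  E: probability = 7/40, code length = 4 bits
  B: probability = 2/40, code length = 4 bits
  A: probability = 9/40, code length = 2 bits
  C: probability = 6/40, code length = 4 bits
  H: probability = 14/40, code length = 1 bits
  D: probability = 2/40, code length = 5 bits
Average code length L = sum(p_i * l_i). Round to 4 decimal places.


Weighted contributions p_i * l_i:
  E: (7/40) * 4 = 28/40
  B: (2/40) * 4 = 8/40
  A: (9/40) * 2 = 18/40
  C: (6/40) * 4 = 24/40
  H: (14/40) * 1 = 14/40
  D: (2/40) * 5 = 10/40
Sum = (28 + 8 + 18 + 24 + 14 + 10)/40 = 102/40

L = 102/40 = 2.5500 bits/symbol


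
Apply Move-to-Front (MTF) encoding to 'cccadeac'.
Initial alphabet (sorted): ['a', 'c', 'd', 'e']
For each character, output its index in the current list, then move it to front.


MTF encoding:
'c': index 1 in ['a', 'c', 'd', 'e'] -> ['c', 'a', 'd', 'e']
'c': index 0 in ['c', 'a', 'd', 'e'] -> ['c', 'a', 'd', 'e']
'c': index 0 in ['c', 'a', 'd', 'e'] -> ['c', 'a', 'd', 'e']
'a': index 1 in ['c', 'a', 'd', 'e'] -> ['a', 'c', 'd', 'e']
'd': index 2 in ['a', 'c', 'd', 'e'] -> ['d', 'a', 'c', 'e']
'e': index 3 in ['d', 'a', 'c', 'e'] -> ['e', 'd', 'a', 'c']
'a': index 2 in ['e', 'd', 'a', 'c'] -> ['a', 'e', 'd', 'c']
'c': index 3 in ['a', 'e', 'd', 'c'] -> ['c', 'a', 'e', 'd']


Output: [1, 0, 0, 1, 2, 3, 2, 3]


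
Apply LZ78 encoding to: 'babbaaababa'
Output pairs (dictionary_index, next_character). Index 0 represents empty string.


LZ78 encoding steps:
Dictionary: {0: ''}
Step 1: w='' (idx 0), next='b' -> output (0, 'b'), add 'b' as idx 1
Step 2: w='' (idx 0), next='a' -> output (0, 'a'), add 'a' as idx 2
Step 3: w='b' (idx 1), next='b' -> output (1, 'b'), add 'bb' as idx 3
Step 4: w='a' (idx 2), next='a' -> output (2, 'a'), add 'aa' as idx 4
Step 5: w='a' (idx 2), next='b' -> output (2, 'b'), add 'ab' as idx 5
Step 6: w='ab' (idx 5), next='a' -> output (5, 'a'), add 'aba' as idx 6


Encoded: [(0, 'b'), (0, 'a'), (1, 'b'), (2, 'a'), (2, 'b'), (5, 'a')]
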